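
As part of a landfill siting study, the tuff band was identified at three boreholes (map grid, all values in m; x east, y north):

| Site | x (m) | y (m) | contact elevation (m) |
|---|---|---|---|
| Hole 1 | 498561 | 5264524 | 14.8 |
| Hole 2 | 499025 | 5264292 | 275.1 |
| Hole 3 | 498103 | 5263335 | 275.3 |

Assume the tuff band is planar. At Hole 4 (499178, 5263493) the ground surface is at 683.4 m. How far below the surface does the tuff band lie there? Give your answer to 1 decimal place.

58.8 m

Two edge vectors: Hole 1→Hole 2 = (464, -232, 260.3), Hole 1→Hole 3 = (-458, -1189, 260.5).
Normal n = (Hole 1→Hole 2) × (Hole 1→Hole 3) = (249060.7, -240089.4, -657952).
So ∂z/∂x = −n_x/n_z = 0.378539316 and ∂z/∂y = −n_y/n_z = −0.364904127.
Intercept c from Hole 1: 14.8 − 188724.94 + 1921046.53 = 1732336.39.
At (499178, 5263493): z_contact = 188958.50 − 1920670.32 + 1732336.39 = 624.57 m.
Depth below ground = 683.4 − 624.57 = 58.8 m.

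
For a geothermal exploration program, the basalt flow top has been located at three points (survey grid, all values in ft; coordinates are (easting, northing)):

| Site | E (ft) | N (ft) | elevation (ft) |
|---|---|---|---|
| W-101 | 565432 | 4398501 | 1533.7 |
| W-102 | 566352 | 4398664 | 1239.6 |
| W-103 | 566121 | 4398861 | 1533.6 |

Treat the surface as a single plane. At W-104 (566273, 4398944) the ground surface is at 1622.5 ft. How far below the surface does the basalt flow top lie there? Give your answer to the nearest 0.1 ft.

85.6 ft

Two edge vectors: W-101→W-102 = (920, 163, -294.1), W-101→W-103 = (689, 360, -0.1).
Normal n = (W-101→W-102) × (W-101→W-103) = (105859.7, -202542.9, 218893).
So ∂z/∂E = −n_x/n_z = −0.483613912 and ∂z/∂N = −n_y/n_z = 0.925305515.
Intercept c from W-101: 1533.7 + 273450.78 − 4069957.23 = −3794972.75.
At (566273, 4398944): z_contact = −273857.50 + 4070367.14 − 3794972.75 = 1536.89 ft.
Depth below ground = 1622.5 − 1536.89 = 85.6 ft.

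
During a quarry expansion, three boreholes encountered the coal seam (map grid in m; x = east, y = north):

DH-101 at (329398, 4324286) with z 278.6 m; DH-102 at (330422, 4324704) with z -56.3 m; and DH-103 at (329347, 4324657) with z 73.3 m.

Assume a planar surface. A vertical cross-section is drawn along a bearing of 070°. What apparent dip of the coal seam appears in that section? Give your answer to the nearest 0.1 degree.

15.8°

Let the plane be z = a·x + b·y + c.
DH-102−DH-101: 1024a + 418b = −334.9;  DH-103−DH-101: −51a + 371b = −205.3.
Solving gives a = −0.09579, b = −0.56654.
Unit vector along 070° is (sin 70°, cos 70°) = (0.9397, 0.3420).
Slope in that direction = a·(0.9397) + b·(0.3420) = −0.28378.
Apparent dip = arctan|0.28378| = 15.8° (true dip is 29.9°, so apparent ≤ true as expected).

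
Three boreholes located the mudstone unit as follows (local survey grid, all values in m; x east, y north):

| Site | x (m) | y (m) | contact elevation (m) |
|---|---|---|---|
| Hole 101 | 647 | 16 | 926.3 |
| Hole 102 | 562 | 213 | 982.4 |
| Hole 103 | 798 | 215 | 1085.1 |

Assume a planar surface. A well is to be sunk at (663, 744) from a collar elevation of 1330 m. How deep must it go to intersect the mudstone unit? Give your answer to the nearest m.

Let the plane be z = a·x + b·y + c.
Hole 102−Hole 101: −85a + 197b = 56.1;  Hole 103−Hole 101: 151a + 199b = 158.8.
Solving gives a = 0.43118, b = 0.47081.
Then c = 926.3 − a·647 − b·16 = 639.79.
At (663, 744): z_contact = 285.9 + 350.3 + 639.79 = 1276.0 m.
Depth below ground = 1330 − 1276.0 = 54 m.

54 m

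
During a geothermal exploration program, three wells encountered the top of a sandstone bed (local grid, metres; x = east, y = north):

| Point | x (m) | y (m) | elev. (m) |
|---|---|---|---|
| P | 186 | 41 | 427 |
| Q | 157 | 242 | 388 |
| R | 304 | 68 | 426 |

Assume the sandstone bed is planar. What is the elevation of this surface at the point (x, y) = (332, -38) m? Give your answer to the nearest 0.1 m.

447.0 m

Let the plane be z = a·x + b·y + c.
Q−P: −29a + 201b = −39;  R−P: 118a + 27b = −1.
Solving gives a = 0.03477, b = −0.18901.
Then c = 427 − a·186 − b·41 = 428.28.
At (332, -38): z = 11.5 + 7.2 + 428.28 = 447.0 m.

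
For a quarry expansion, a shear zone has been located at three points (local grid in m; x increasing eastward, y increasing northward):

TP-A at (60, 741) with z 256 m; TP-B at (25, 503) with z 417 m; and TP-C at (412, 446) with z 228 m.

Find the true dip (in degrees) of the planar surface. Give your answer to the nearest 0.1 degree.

39.5°

Two edge vectors: TP-A→TP-B = (-35, -238, 161), TP-A→TP-C = (352, -295, -28).
Normal n = (TP-A→TP-B) × (TP-A→TP-C) = (54159, 55692, 94101).
So ∂z/∂x = −n_x/n_z = −0.57554 and ∂z/∂y = −n_y/n_z = −0.59183.
Gradient magnitude |∇z| = √(a² + b²) = √(0.33125 + 0.35027) = 0.82554.
True dip = arctan(0.82554) = 39.5°, dipping toward NE (azimuth ≈ 044°).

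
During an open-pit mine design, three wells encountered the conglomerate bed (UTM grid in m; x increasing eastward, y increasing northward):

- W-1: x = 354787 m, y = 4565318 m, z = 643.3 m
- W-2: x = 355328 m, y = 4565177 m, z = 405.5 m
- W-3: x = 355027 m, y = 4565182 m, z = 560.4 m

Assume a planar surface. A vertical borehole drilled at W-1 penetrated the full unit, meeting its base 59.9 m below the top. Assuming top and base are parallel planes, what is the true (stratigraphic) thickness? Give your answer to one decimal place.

Two edge vectors: W-1→W-2 = (541, -141, -237.8), W-1→W-3 = (240, -136, -82.9).
Normal n = (W-1→W-2) × (W-1→W-3) = (-20651.9, -12223.1, -39736).
So ∂z/∂x = −n_x/n_z = −0.51973 and ∂z/∂y = −n_y/n_z = −0.30761.
|∇z| = √(a²+b²) = 0.60394, so dip δ = arctan(0.60394) = 31.13°.
True thickness = vertical thickness × cos δ = 59.9 × cos 31.13° = 51.3 m.

51.3 m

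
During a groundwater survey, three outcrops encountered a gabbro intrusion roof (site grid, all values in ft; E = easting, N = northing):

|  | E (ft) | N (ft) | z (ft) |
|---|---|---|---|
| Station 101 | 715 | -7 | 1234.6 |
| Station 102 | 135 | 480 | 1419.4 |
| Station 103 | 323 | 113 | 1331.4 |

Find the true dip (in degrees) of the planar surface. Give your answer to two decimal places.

Let the plane be z = a·E + b·N + c.
Station 102−Station 101: −580a + 487b = 184.8;  Station 103−Station 101: −392a + 120b = 96.8.
Solving gives a = −0.20581, b = 0.13435.
Gradient magnitude |∇z| = √(a² + b²) = √(0.04236 + 0.01805) = 0.24578.
True dip = arctan(0.24578) = 13.81°, dipping toward ESE (azimuth ≈ 123°).

13.81°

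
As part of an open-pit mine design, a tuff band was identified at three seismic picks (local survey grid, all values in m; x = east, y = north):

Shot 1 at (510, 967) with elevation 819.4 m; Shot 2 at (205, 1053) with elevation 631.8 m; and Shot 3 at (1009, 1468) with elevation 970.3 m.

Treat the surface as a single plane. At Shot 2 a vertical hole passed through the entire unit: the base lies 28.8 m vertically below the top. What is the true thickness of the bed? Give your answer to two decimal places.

24.72 m

Let the plane be z = a·x + b·y + c.
Shot 2−Shot 1: −305a + 86b = −187.6;  Shot 3−Shot 1: 499a + 501b = 150.9.
Solving gives a = 0.54652, b = −0.24314.
|∇z| = √(a²+b²) = 0.59817, so dip δ = arctan(0.59817) = 30.89°.
True thickness = vertical thickness × cos δ = 28.8 × cos 30.89° = 24.72 m.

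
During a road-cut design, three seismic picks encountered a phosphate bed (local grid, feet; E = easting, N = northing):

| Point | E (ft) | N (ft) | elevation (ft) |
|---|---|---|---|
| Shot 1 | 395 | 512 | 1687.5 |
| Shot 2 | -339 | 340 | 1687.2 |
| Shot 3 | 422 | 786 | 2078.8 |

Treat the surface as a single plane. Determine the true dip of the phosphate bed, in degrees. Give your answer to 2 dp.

Two edge vectors: Shot 1→Shot 2 = (-734, -172, -0.3), Shot 1→Shot 3 = (27, 274, 391.3).
Normal n = (Shot 1→Shot 2) × (Shot 1→Shot 3) = (-67221.4, 287206.1, -196472).
So ∂z/∂E = −n_x/n_z = −0.34214 and ∂z/∂N = −n_y/n_z = 1.46182.
Gradient magnitude |∇z| = √(a² + b²) = √(0.11706 + 2.13691) = 1.50132.
True dip = arctan(1.50132) = 56.33°, dipping toward SSE (azimuth ≈ 167°).

56.33°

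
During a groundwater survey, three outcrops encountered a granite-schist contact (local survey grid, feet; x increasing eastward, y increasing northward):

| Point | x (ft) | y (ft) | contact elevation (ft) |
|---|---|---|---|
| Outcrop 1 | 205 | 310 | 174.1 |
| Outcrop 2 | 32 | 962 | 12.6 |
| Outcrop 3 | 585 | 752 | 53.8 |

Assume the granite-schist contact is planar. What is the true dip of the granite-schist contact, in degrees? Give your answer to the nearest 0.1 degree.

Two edge vectors: Outcrop 1→Outcrop 2 = (-173, 652, -161.5), Outcrop 1→Outcrop 3 = (380, 442, -120.3).
Normal n = (Outcrop 1→Outcrop 2) × (Outcrop 1→Outcrop 3) = (-7052.6, -82181.9, -324226).
So ∂z/∂x = −n_x/n_z = −0.02175 and ∂z/∂y = −n_y/n_z = −0.25347.
Gradient magnitude |∇z| = √(a² + b²) = √(0.00047 + 0.06425) = 0.25440.
True dip = arctan(0.25440) = 14.3°, dipping toward N (azimuth ≈ 005°).

14.3°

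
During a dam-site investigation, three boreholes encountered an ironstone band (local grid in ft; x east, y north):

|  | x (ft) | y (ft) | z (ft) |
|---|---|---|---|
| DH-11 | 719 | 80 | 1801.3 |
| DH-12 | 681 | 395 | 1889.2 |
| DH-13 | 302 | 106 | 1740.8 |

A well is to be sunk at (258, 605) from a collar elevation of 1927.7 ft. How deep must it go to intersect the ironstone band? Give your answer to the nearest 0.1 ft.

Let the plane be z = a·x + b·y + c.
DH-12−DH-11: −38a + 315b = 87.9;  DH-13−DH-11: −417a + 26b = −60.5.
Solving gives a = 0.16371, b = 0.29880.
Then c = 1801.3 − a·719 − b·80 = 1659.69.
At (258, 605): z_contact = 42.24 + 180.77 + 1659.69 = 1882.70 ft.
Depth below ground = 1927.7 − 1882.70 = 45.0 ft.

45.0 ft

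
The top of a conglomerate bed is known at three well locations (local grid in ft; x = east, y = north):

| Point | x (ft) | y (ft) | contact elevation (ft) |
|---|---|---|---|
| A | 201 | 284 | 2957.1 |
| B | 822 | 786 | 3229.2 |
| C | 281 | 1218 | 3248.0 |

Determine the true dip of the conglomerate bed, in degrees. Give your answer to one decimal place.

19.6°

Let the plane be z = a·x + b·y + c.
B−A: 621a + 502b = 272.1;  C−A: 80a + 934b = 290.9.
Solving gives a = 0.20026, b = 0.29430.
Gradient magnitude |∇z| = √(a² + b²) = √(0.04010 + 0.08661) = 0.35597.
True dip = arctan(0.35597) = 19.6°, dipping toward SW (azimuth ≈ 214°).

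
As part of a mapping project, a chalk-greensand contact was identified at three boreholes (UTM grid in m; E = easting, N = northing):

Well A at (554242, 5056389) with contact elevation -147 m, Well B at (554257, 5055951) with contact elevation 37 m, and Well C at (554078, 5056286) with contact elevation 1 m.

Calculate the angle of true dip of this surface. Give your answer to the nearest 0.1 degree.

Let the plane be z = a·E + b·N + c.
Well B−Well A: 15a − 438b = 184;  Well C−Well A: −164a − 103b = 148.
Solving gives a = −0.62516, b = −0.44150.
Gradient magnitude |∇z| = √(a² + b²) = √(0.39082 + 0.19492) = 0.76534.
True dip = arctan(0.76534) = 37.4°, dipping toward NE (azimuth ≈ 055°).

37.4°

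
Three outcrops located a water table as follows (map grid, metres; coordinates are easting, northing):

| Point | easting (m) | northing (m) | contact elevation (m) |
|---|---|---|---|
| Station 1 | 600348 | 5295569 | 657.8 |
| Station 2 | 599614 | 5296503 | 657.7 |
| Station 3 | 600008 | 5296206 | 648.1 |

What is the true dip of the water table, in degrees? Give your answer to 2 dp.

Two edge vectors: Station 1→Station 2 = (-734, 934, -0.1), Station 1→Station 3 = (-340, 637, -9.7).
Normal n = (Station 1→Station 2) × (Station 1→Station 3) = (-8996.1, -7085.8, -149998).
So ∂z/∂easting = −n_x/n_z = −0.05997 and ∂z/∂northing = −n_y/n_z = −0.04724.
Gradient magnitude |∇z| = √(a² + b²) = √(0.00360 + 0.00223) = 0.07634.
True dip = arctan(0.07634) = 4.37°, dipping toward NE (azimuth ≈ 052°).

4.37°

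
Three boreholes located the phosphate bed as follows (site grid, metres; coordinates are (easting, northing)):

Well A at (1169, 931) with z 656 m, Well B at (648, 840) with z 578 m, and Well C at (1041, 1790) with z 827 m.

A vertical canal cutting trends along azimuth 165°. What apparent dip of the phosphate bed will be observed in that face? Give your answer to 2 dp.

10.17°

Two edge vectors: Well A→Well B = (-521, -91, -78), Well A→Well C = (-128, 859, 171).
Normal n = (Well A→Well B) × (Well A→Well C) = (51441, 99075, -459187).
So ∂z/∂E = −n_x/n_z = 0.11203 and ∂z/∂N = −n_y/n_z = 0.21576.
Unit vector along 165° is (sin 165°, cos 165°) = (0.2588, -0.9659).
Slope in that direction = a·(0.2588) + b·(-0.9659) = −0.17942.
Apparent dip = arctan|0.17942| = 10.17° (true dip is 13.7°, so apparent ≤ true as expected).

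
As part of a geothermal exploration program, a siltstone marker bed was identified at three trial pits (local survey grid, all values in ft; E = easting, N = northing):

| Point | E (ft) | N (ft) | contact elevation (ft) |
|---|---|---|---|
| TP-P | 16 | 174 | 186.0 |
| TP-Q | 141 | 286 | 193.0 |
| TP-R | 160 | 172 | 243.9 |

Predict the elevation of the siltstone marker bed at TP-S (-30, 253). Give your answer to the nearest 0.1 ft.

Let the plane be z = a·E + b·N + c.
TP-Q−TP-P: 125a + 112b = 7;  TP-R−TP-P: 144a − 2b = 57.9.
Solving gives a = 0.39680, b = −0.38036.
Then c = 186 − a·16 − b·174 = 245.83.
At (-30, 253): z = −11.9 − 96.2 + 245.83 = 137.7 ft.

137.7 ft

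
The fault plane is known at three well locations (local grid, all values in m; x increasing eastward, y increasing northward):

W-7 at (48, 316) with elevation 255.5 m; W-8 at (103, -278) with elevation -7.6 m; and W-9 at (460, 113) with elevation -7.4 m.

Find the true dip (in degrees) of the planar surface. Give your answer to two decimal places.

30.80°

Two edge vectors: W-7→W-8 = (55, -594, -263.1), W-7→W-9 = (412, -203, -262.9).
Normal n = (W-7→W-8) × (W-7→W-9) = (102753.3, -93937.7, 233563).
So ∂z/∂x = −n_x/n_z = −0.43994 and ∂z/∂y = −n_y/n_z = 0.40219.
Gradient magnitude |∇z| = √(a² + b²) = √(0.19355 + 0.16176) = 0.59608.
True dip = arctan(0.59608) = 30.80°, dipping toward SE (azimuth ≈ 132°).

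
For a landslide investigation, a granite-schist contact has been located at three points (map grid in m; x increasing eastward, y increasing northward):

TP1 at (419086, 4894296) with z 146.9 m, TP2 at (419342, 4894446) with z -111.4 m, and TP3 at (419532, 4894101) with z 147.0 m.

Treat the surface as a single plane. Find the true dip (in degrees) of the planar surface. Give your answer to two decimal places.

Two edge vectors: TP1→TP2 = (256, 150, -258.3), TP1→TP3 = (446, -195, 0.1).
Normal n = (TP1→TP2) × (TP1→TP3) = (-50353.5, -115227.4, -116820).
So ∂z/∂x = −n_x/n_z = −0.43103 and ∂z/∂y = −n_y/n_z = −0.98637.
Gradient magnitude |∇z| = √(a² + b²) = √(0.18579 + 0.97292) = 1.07643.
True dip = arctan(1.07643) = 47.11°, dipping toward NNE (azimuth ≈ 024°).

47.11°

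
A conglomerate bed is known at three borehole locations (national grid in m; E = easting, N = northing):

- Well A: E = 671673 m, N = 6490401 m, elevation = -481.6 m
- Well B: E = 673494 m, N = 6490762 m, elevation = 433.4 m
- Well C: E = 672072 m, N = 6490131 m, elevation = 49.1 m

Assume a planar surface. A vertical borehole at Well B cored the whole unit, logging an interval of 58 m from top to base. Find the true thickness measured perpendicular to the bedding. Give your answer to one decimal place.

37.7 m

Let the plane be z = a·E + b·N + c.
Well B−Well A: 1821a + 361b = 915;  Well C−Well A: 399a − 270b = 530.7.
Solving gives a = 0.68999, b = −0.94590.
|∇z| = √(a²+b²) = 1.17082, so dip δ = arctan(1.17082) = 49.50°.
True thickness = vertical thickness × cos δ = 58 × cos 49.50° = 37.7 m.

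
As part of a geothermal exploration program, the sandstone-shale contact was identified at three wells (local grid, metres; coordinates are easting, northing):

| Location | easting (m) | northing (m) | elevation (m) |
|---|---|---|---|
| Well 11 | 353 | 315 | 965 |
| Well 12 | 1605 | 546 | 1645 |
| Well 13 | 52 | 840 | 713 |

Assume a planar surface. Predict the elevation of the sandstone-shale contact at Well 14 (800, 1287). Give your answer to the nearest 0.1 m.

1072.1 m

Two edge vectors: Well 11→Well 12 = (1252, 231, 680), Well 11→Well 13 = (-301, 525, -252).
Normal n = (Well 11→Well 12) × (Well 11→Well 13) = (-415212, 110824, 726831).
So ∂z/∂easting = −n_x/n_z = 0.571263 and ∂z/∂northing = −n_y/n_z = −0.152476.
Intercept c from Well 11: 965 − 201.66 + 48.03 = 811.37.
At (800, 1287): z = 457.0 − 196.2 + 811.37 = 1072.1 m.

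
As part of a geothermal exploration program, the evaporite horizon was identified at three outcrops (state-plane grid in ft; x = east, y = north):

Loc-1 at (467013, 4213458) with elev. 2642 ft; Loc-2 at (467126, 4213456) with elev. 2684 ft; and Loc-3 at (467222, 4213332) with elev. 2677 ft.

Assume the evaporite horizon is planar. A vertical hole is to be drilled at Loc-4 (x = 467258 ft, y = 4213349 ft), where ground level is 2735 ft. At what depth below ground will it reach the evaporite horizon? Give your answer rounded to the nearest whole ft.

38 ft

Let the plane be z = a·x + b·y + c.
Loc-2−Loc-1: 113a − 2b = 42;  Loc-3−Loc-1: 209a − 126b = 35.
Solving gives a = 0.37785818, b = 0.34898698.
Then c = 2642 − a·467013 − b·4213458 = −1644264.64.
At (467258, 4213349): z_contact = 176557.3 + 1470403.9 − 1644264.64 = 2696.5 ft.
Depth below ground = 2735 − 2696.5 = 38 ft.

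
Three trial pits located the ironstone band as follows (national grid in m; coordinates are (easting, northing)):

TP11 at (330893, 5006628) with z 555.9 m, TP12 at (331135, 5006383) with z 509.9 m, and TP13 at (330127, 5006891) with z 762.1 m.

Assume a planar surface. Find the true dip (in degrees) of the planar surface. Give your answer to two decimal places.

Two edge vectors: TP11→TP12 = (242, -245, -46), TP11→TP13 = (-766, 263, 206.2).
Normal n = (TP11→TP12) × (TP11→TP13) = (-38421, -14664.4, -124024).
So ∂z/∂E = −n_x/n_z = −0.30979 and ∂z/∂N = −n_y/n_z = −0.11824.
Gradient magnitude |∇z| = √(a² + b²) = √(0.09597 + 0.01398) = 0.33158.
True dip = arctan(0.33158) = 18.34°, dipping toward ENE (azimuth ≈ 069°).

18.34°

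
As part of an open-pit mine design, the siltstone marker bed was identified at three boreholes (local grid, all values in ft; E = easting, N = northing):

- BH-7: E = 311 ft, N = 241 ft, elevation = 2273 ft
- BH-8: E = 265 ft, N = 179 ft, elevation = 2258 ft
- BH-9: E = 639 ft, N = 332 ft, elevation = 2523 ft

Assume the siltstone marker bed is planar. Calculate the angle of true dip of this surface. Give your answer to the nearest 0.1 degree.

44.0°

Let the plane be z = a·E + b·N + c.
BH-8−BH-7: −46a − 62b = −15;  BH-9−BH-7: 328a + 91b = 250.
Solving gives a = 0.87523, b = −0.40743.
Gradient magnitude |∇z| = √(a² + b²) = √(0.76603 + 0.16600) = 0.96542.
True dip = arctan(0.96542) = 44.0°, dipping toward WNW (azimuth ≈ 295°).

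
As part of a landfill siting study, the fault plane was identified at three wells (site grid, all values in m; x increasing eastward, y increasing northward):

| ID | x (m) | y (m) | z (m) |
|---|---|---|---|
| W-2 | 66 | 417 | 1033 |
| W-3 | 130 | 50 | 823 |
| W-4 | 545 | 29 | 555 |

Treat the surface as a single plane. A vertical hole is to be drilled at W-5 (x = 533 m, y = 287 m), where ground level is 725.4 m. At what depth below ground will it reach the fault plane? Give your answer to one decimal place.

Let the plane be z = a·x + b·y + c.
W-3−W-2: 64a − 367b = −210;  W-4−W-2: 479a − 388b = −478.
Solving gives a = −0.62232, b = 0.46368.
Then c = 1033 − a·66 − b·417 = 880.72.
At (533, 287): z_contact = −331.70 + 133.08 + 880.72 = 682.10 m.
Depth below ground = 725.4 − 682.10 = 43.3 m.

43.3 m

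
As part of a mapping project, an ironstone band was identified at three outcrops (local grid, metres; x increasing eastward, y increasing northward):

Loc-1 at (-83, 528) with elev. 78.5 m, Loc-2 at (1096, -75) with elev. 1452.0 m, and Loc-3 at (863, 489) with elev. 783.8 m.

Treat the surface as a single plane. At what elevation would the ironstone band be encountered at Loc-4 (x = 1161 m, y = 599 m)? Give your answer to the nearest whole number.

897 m

Two edge vectors: Loc-1→Loc-2 = (1179, -603, 1373.5), Loc-1→Loc-3 = (946, -39, 705.3).
Normal n = (Loc-1→Loc-2) × (Loc-1→Loc-3) = (-371729.4, 467782.3, 524457).
So ∂z/∂x = −n_x/n_z = 0.70879 and ∂z/∂y = −n_y/n_z = −0.89194.
Intercept c from Loc-1: 78.5 + 58.83 + 470.94 = 608.27.
At (1161, 599): z = 822.9 − 534.3 + 608.27 = 896.9 m.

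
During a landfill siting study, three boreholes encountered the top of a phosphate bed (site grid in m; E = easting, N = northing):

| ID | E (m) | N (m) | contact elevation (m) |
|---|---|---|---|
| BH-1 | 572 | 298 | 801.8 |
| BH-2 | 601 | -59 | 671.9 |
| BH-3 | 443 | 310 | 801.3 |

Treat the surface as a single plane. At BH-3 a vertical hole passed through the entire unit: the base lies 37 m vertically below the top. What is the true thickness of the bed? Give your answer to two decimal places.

Let the plane be z = a·E + b·N + c.
BH-2−BH-1: 29a − 357b = −129.9;  BH-3−BH-1: −129a + 12b = −0.5.
Solving gives a = 0.03801, b = 0.36695.
|∇z| = √(a²+b²) = 0.36892, so dip δ = arctan(0.36892) = 20.25°.
True thickness = vertical thickness × cos δ = 37 × cos 20.25° = 34.71 m.

34.71 m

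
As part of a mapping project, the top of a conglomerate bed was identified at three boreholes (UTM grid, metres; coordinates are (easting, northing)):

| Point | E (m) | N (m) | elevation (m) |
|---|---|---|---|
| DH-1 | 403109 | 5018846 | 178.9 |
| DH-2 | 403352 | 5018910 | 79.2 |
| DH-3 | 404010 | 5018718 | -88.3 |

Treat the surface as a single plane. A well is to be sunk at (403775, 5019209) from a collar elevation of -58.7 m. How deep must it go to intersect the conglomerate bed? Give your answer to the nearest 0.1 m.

Two edge vectors: DH-1→DH-2 = (243, 64, -99.7), DH-1→DH-3 = (901, -128, -267.2).
Normal n = (DH-1→DH-2) × (DH-1→DH-3) = (-29862.4, -24900.1, -88768).
So ∂z/∂E = −n_x/n_z = −0.336409517 and ∂z/∂N = −n_y/n_z = −0.280507615.
Intercept c from DH-1: 178.9 + 135609.70 + 1407824.52 = 1543613.13.
At (403775, 5019209): z_contact = −135833.75 − 1407926.35 + 1543613.13 = -146.97 m.
Depth below ground = -58.7 − (-146.97) = 88.3 m.

88.3 m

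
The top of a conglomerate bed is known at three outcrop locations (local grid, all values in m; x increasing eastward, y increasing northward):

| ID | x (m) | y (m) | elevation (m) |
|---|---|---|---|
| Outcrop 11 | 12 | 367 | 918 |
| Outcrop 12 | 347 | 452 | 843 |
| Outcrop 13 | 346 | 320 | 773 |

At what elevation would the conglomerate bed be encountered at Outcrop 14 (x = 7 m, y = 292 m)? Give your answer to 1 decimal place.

Two edge vectors: Outcrop 11→Outcrop 12 = (335, 85, -75), Outcrop 11→Outcrop 13 = (334, -47, -145).
Normal n = (Outcrop 11→Outcrop 12) × (Outcrop 11→Outcrop 13) = (-15850, 23525, -44135).
So ∂z/∂x = −n_x/n_z = −0.35913 and ∂z/∂y = −n_y/n_z = 0.53302.
Intercept c from Outcrop 11: 918 + 4.31 − 195.62 = 726.69.
At (7, 292): z = −2.5 + 155.6 + 726.69 = 879.8 m.

879.8 m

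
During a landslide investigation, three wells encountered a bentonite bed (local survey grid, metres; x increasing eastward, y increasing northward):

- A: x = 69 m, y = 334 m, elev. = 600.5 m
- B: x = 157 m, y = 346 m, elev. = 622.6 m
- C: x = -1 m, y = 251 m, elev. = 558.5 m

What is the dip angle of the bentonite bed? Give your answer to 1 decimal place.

21.4°

Two edge vectors: A→B = (88, 12, 22.1), A→C = (-70, -83, -42).
Normal n = (A→B) × (A→C) = (1330.3, 2149, -6464).
So ∂z/∂x = −n_x/n_z = 0.20580 and ∂z/∂y = −n_y/n_z = 0.33246.
Gradient magnitude |∇z| = √(a² + b²) = √(0.04235 + 0.11053) = 0.39100.
True dip = arctan(0.39100) = 21.4°, dipping toward SSW (azimuth ≈ 212°).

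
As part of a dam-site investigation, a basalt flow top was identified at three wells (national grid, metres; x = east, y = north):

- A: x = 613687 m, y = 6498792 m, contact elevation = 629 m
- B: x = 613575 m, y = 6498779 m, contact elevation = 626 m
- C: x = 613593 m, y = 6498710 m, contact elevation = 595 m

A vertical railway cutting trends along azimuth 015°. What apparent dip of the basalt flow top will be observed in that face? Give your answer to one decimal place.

22.9°

Two edge vectors: A→B = (-112, -13, -3), A→C = (-94, -82, -34).
Normal n = (A→B) × (A→C) = (196, -3526, 7962).
So ∂z/∂x = −n_x/n_z = −0.02462 and ∂z/∂y = −n_y/n_z = 0.44285.
Unit vector along 015° is (sin 15°, cos 15°) = (0.2588, 0.9659).
Slope in that direction = a·(0.2588) + b·(0.9659) = 0.42139.
Apparent dip = arctan|0.42139| = 22.9° (true dip is 23.9°, so apparent ≤ true as expected).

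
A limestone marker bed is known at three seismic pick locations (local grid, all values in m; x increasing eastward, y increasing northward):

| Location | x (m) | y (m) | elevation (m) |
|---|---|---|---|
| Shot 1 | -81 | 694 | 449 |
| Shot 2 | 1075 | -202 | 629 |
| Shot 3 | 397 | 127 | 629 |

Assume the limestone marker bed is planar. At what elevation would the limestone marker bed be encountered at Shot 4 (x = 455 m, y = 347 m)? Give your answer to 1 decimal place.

Two edge vectors: Shot 1→Shot 2 = (1156, -896, 180), Shot 1→Shot 3 = (478, -567, 180).
Normal n = (Shot 1→Shot 2) × (Shot 1→Shot 3) = (-59220, -122040, -227164).
So ∂z/∂x = −n_x/n_z = −0.260693 and ∂z/∂y = −n_y/n_z = −0.537233.
Intercept c from Shot 1: 449 − 21.12 + 372.84 = 800.72.
At (455, 347): z = −118.6 − 186.4 + 800.72 = 495.7 m.

495.7 m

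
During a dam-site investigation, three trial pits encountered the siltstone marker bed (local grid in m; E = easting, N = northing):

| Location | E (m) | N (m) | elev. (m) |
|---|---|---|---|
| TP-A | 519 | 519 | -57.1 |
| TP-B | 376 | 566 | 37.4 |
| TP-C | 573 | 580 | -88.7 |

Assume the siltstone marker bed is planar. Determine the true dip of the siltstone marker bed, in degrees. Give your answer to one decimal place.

Let the plane be z = a·E + b·N + c.
TP-B−TP-A: −143a + 47b = 94.5;  TP-C−TP-A: 54a + 61b = −31.6.
Solving gives a = −0.64379, b = 0.05188.
Gradient magnitude |∇z| = √(a² + b²) = √(0.41446 + 0.00269) = 0.64588.
True dip = arctan(0.64588) = 32.9°, dipping toward E (azimuth ≈ 095°).

32.9°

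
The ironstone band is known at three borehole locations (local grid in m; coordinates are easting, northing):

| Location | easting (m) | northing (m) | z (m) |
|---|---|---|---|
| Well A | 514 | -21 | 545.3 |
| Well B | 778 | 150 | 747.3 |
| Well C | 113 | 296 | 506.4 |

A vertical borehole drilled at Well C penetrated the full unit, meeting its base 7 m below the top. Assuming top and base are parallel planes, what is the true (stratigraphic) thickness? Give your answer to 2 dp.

Two edge vectors: Well A→Well B = (264, 171, 202), Well A→Well C = (-401, 317, -38.9).
Normal n = (Well A→Well B) × (Well A→Well C) = (-70685.9, -70732.4, 152259).
So ∂z/∂easting = −n_x/n_z = 0.46425 and ∂z/∂northing = −n_y/n_z = 0.46455.
|∇z| = √(a²+b²) = 0.65676, so dip δ = arctan(0.65676) = 33.30°.
True thickness = vertical thickness × cos δ = 7 × cos 33.30° = 5.85 m.

5.85 m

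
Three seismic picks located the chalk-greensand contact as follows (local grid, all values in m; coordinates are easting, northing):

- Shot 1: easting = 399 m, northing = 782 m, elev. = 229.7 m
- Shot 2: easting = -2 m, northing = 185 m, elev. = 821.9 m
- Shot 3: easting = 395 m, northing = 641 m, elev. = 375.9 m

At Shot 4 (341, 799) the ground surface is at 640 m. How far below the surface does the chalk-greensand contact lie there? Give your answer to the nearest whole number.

432 m

Let the plane be z = a·easting + b·northing + c.
Shot 2−Shot 1: −401a − 597b = 592.2;  Shot 3−Shot 1: −4a − 141b = 146.2.
Solving gives a = 0.06982, b = −1.03886.
Then c = 229.7 − a·399 − b·782 = 1014.23.
At (341, 799): z_contact = 23.8 − 830.0 + 1014.23 = 208.0 m.
Depth below ground = 640 − 208.0 = 432 m.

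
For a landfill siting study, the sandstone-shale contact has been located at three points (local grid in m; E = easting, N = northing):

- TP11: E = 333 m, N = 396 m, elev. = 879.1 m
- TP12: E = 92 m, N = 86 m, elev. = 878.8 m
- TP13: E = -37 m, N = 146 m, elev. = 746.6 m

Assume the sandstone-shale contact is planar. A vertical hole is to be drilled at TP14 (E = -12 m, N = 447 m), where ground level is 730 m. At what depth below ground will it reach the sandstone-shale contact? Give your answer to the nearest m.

140 m

Let the plane be z = a·E + b·N + c.
TP12−TP11: −241a − 310b = −0.3;  TP13−TP11: −370a − 250b = −132.5.
Solving gives a = 0.75298, b = −0.58442.
Then c = 879.1 − a·333 − b·396 = 859.79.
At (-12, 447): z_contact = −9.0 − 261.2 + 859.79 = 589.5 m.
Depth below ground = 730 − 589.5 = 140 m.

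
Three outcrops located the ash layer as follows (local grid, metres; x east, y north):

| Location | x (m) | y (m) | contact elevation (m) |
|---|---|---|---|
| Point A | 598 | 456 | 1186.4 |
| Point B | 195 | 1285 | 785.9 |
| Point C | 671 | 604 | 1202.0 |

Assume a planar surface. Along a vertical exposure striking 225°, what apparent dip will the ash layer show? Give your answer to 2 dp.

16.16°

Let the plane be z = a·x + b·y + c.
Point B−Point A: −403a + 829b = −400.5;  Point C−Point A: 73a + 148b = 15.6.
Solving gives a = 0.60091, b = −0.19099.
Unit vector along 225° is (sin 225°, cos 225°) = (-0.7071, -0.7071).
Slope in that direction = a·(-0.7071) + b·(-0.7071) = −0.28986.
Apparent dip = arctan|0.28986| = 16.16° (true dip is 32.2°, so apparent ≤ true as expected).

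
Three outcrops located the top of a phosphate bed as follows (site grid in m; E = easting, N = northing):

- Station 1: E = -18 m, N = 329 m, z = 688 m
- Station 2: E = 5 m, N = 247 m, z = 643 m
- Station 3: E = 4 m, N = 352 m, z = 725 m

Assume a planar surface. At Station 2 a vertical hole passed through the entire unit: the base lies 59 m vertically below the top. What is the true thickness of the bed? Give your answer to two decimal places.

Let the plane be z = a·E + b·N + c.
Station 2−Station 1: 23a − 82b = −45;  Station 3−Station 1: 22a + 23b = 37.
Solving gives a = 0.85684, b = 0.78911.
|∇z| = √(a²+b²) = 1.16485, so dip δ = arctan(1.16485) = 49.35°.
True thickness = vertical thickness × cos δ = 59 × cos 49.35° = 38.43 m.

38.43 m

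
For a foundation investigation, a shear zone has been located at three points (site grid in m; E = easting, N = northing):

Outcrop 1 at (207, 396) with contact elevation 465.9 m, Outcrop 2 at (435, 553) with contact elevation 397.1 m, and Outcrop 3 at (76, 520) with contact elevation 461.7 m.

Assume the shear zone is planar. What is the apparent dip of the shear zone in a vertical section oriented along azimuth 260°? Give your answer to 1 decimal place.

11.0°

Let the plane be z = a·E + b·N + c.
Outcrop 2−Outcrop 1: 228a + 157b = −68.8;  Outcrop 3−Outcrop 1: −131a + 124b = −4.2.
Solving gives a = −0.16118, b = −0.20415.
Unit vector along 260° is (sin 260°, cos 260°) = (-0.9848, -0.1736).
Slope in that direction = a·(-0.9848) + b·(-0.1736) = 0.19418.
Apparent dip = arctan|0.19418| = 11.0° (true dip is 14.6°, so apparent ≤ true as expected).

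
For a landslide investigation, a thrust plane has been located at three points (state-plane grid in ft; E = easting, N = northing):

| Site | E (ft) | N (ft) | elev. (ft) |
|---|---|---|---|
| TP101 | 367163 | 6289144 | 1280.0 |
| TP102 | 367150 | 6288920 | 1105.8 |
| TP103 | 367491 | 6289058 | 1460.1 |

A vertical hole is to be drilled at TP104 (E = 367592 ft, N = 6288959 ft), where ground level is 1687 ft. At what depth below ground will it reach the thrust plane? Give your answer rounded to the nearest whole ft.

225 ft

Two edge vectors: TP101→TP102 = (-13, -224, -174.2), TP101→TP103 = (328, -86, 180.1).
Normal n = (TP101→TP102) × (TP101→TP103) = (-55323.6, -54796.3, 74590).
So ∂z/∂E = −n_x/n_z = 0.74170264 and ∂z/∂N = −n_y/n_z = 0.73463333.
Intercept c from TP101: 1280 − 272325.77 − 4620214.79 = −4891260.56.
At (367592, 6288959): z_contact = 272644.0 + 4620078.9 − 4891260.56 = 1462.3 ft.
Depth below ground = 1687 − 1462.3 = 225 ft.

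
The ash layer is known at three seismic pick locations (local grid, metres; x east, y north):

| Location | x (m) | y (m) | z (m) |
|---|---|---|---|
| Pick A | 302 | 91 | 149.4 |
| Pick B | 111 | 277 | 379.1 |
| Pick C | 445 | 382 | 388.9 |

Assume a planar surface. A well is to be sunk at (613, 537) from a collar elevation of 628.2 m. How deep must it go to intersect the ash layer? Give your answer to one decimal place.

136.6 m

Let the plane be z = a·x + b·y + c.
Pick B−Pick A: −191a + 186b = 229.7;  Pick C−Pick A: 143a + 291b = 239.5.
Solving gives a = −0.27131, b = 0.95635.
Then c = 149.4 − a·302 − b·91 = 144.31.
At (613, 537): z_contact = −166.31 + 513.56 + 144.31 = 491.55 m.
Depth below ground = 628.2 − 491.55 = 136.6 m.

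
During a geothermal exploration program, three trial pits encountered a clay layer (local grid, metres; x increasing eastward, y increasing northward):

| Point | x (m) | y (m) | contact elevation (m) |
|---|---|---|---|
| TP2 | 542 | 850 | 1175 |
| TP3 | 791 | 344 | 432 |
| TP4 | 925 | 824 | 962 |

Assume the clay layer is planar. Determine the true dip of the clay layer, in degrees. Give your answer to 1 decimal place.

Let the plane be z = a·x + b·y + c.
TP3−TP2: 249a − 506b = −743;  TP4−TP2: 383a − 26b = −213.
Solving gives a = −0.47223, b = 1.23600.
Gradient magnitude |∇z| = √(a² + b²) = √(0.22300 + 1.52769) = 1.32314.
True dip = arctan(1.32314) = 52.9°, dipping toward SSE (azimuth ≈ 159°).

52.9°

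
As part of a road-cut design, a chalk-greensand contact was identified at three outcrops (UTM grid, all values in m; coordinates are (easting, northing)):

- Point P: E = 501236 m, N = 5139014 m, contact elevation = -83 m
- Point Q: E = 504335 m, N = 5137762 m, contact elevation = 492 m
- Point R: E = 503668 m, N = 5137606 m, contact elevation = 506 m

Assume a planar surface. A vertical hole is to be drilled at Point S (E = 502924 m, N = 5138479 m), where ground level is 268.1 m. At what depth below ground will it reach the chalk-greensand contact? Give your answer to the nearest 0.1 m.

Let the plane be z = a·E + b·N + c.
Point Q−Point P: 3099a − 1252b = 575;  Point R−Point P: 2432a − 1408b = 589.
Solving gives a = 0.054736797, b = −0.323778486.
Then c = -83 − a·501236 − b·5139014 = 1636383.12.
At (502924, 5138479): z_contact = 27528.45 − 1663728.95 + 1636383.12 = 182.62 m.
Depth below ground = 268.1 − 182.62 = 85.5 m.

85.5 m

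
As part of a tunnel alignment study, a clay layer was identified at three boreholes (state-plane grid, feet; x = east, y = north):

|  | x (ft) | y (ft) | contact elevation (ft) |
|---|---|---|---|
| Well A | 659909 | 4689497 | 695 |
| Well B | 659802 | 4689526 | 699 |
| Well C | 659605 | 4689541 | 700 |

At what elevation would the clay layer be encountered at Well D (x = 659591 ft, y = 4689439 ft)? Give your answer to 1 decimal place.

Two edge vectors: Well A→Well B = (-107, 29, 4), Well A→Well C = (-304, 44, 5).
Normal n = (Well A→Well B) × (Well A→Well C) = (-31, -681, 4108).
So ∂z/∂x = −n_x/n_z = 0.007546251 and ∂z/∂y = −n_y/n_z = 0.165774099.
Intercept c from Well A: 695 − 4979.84 − 777397.14 = −781681.98.
At (659591, 4689439): z = 4977.4 + 777387.5 − 781681.98 = 683.0 ft.

683.0 ft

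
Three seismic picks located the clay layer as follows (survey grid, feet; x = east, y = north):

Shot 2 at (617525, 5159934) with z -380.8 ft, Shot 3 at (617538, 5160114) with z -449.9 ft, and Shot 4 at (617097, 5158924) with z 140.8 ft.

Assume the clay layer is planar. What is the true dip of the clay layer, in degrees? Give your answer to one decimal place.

27.4°

Let the plane be z = a·x + b·y + c.
Shot 3−Shot 2: 13a + 180b = −69.1;  Shot 4−Shot 2: −428a − 1010b = 521.6.
Solving gives a = −0.37705, b = −0.35666.
Gradient magnitude |∇z| = √(a² + b²) = √(0.14216 + 0.12720) = 0.51901.
True dip = arctan(0.51901) = 27.4°, dipping toward NE (azimuth ≈ 047°).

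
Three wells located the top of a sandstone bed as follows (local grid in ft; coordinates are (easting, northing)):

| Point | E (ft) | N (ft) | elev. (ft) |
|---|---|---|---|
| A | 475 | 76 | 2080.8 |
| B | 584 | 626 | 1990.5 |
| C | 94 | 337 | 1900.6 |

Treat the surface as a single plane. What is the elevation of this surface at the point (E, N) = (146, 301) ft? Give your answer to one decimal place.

Let the plane be z = a·E + b·N + c.
B−A: 109a + 550b = −90.3;  C−A: −381a + 261b = −180.2.
Solving gives a = 0.31740, b = −0.22709.
Then c = 2080.8 − a·475 − b·76 = 1947.29.
At (146, 301): z = 46.3 − 68.4 + 1947.29 = 1925.3 ft.

1925.3 ft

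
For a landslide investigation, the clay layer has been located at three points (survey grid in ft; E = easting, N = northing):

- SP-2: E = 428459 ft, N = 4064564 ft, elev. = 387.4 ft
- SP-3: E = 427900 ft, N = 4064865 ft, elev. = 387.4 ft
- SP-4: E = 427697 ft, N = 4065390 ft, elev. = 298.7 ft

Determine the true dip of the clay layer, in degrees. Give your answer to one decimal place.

13.6°

Two edge vectors: SP-2→SP-3 = (-559, 301, 0), SP-2→SP-4 = (-762, 826, -88.7).
Normal n = (SP-2→SP-3) × (SP-2→SP-4) = (-26698.7, -49583.3, -232372).
So ∂z/∂E = −n_x/n_z = −0.11490 and ∂z/∂N = −n_y/n_z = −0.21338.
Gradient magnitude |∇z| = √(a² + b²) = √(0.01320 + 0.04553) = 0.24235.
True dip = arctan(0.24235) = 13.6°, dipping toward NNE (azimuth ≈ 028°).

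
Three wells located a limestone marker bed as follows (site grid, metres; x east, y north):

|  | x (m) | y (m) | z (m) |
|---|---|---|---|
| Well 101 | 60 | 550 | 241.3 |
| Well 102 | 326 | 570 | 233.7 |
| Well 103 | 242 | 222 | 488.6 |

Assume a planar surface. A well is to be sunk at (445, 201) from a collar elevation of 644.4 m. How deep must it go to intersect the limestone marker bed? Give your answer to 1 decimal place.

134.8 m

Two edge vectors: Well 101→Well 102 = (266, 20, -7.6), Well 101→Well 103 = (182, -328, 247.3).
Normal n = (Well 101→Well 102) × (Well 101→Well 103) = (2453.2, -67165, -90888).
So ∂z/∂x = −n_x/n_z = 0.02699 and ∂z/∂y = −n_y/n_z = −0.73899.
Intercept c from Well 101: 241.3 − 1.62 + 406.44 = 646.12.
At (445, 201): z_contact = 12.01 − 148.54 + 646.12 = 509.60 m.
Depth below ground = 644.4 − 509.60 = 134.8 m.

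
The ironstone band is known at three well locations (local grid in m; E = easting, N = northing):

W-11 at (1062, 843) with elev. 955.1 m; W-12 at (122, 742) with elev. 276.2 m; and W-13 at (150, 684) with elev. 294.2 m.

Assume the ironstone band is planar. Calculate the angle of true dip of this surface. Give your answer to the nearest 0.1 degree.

35.7°

Two edge vectors: W-11→W-12 = (-940, -101, -678.9), W-11→W-13 = (-912, -159, -660.9).
Normal n = (W-11→W-12) × (W-11→W-13) = (-41194.2, -2089.2, 57348).
So ∂z/∂E = −n_x/n_z = 0.71832 and ∂z/∂N = −n_y/n_z = 0.03643.
Gradient magnitude |∇z| = √(a² + b²) = √(0.51598 + 0.00133) = 0.71924.
True dip = arctan(0.71924) = 35.7°, dipping toward W (azimuth ≈ 267°).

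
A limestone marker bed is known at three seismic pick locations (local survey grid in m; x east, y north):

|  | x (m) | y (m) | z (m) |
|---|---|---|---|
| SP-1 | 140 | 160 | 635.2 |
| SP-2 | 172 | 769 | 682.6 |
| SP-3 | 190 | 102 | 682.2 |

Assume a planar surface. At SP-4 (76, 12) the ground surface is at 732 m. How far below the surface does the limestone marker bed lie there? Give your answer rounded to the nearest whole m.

163 m

Let the plane be z = a·x + b·y + c.
SP-2−SP-1: 32a + 609b = 47.4;  SP-3−SP-1: 50a − 58b = 47.
Solving gives a = 0.97110, b = 0.02681.
Then c = 635.2 − a·140 − b·160 = 494.96.
At (76, 12): z_contact = 73.8 + 0.3 + 494.96 = 569.1 m.
Depth below ground = 732 − 569.1 = 163 m.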